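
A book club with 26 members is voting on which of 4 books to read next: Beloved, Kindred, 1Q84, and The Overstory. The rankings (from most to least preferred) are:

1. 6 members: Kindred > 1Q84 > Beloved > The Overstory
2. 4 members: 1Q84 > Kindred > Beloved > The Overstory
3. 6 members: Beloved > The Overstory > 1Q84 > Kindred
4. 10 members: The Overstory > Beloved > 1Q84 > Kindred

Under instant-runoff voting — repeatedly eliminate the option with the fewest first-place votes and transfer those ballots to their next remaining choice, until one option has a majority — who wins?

The Overstory

Round 1: Beloved 6, Kindred 6, 1Q84 4, The Overstory 10. Eliminate 1Q84.
Round 2: Beloved 6, Kindred 10, The Overstory 10. Eliminate Beloved.
Round 3: Kindred 10, The Overstory 16. The Overstory has a majority.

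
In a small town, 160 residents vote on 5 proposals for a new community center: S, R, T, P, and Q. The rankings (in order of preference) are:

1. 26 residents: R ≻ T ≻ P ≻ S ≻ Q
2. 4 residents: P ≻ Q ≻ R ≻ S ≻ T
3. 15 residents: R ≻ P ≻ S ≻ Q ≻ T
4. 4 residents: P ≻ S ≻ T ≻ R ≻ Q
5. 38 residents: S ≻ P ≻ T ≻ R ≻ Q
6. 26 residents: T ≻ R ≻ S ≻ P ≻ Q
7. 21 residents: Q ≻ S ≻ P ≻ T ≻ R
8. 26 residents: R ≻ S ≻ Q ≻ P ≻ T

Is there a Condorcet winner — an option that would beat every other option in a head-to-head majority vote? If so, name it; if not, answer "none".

none

Checking pairwise contests:
R beats S 97–63.
T beats R 89–71.
S beats T 108–52.
S beats P 111–49.
S beats Q 135–25.
Every option loses at least one head-to-head, so there is no Condorcet winner.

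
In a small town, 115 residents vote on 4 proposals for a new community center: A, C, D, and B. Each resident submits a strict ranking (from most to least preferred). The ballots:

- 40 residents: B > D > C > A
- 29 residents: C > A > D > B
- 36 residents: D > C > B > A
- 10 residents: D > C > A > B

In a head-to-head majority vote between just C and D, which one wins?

D

Voters preferring C to D: 29; preferring D to C: 86.
D wins the head-to-head.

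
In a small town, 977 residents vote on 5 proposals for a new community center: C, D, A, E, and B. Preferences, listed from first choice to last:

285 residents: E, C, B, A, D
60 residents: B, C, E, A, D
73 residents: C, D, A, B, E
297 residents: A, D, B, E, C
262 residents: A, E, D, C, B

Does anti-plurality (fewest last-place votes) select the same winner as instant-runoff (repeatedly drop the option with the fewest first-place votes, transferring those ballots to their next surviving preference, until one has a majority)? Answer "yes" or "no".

yes

Anti-plurality — last-place votes: C 297, D 345, A 0, E 73, B 262. Winner: A.
Instant-runoff — R1 C 73, D 0, A 559, E 285, B 60 (A winner). Winner: A.
The two methods agree.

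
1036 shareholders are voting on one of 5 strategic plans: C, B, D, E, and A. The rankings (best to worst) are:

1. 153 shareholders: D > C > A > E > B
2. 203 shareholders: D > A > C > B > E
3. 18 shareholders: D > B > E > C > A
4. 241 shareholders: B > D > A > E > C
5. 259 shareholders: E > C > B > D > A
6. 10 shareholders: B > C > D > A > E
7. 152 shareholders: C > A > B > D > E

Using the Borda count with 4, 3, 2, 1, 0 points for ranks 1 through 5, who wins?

D

C: 153·3 + 203·2 + 18·1 + 241·0 + 259·3 + 10·3 + 152·4 = 2298
B: 153·0 + 203·1 + 18·3 + 241·4 + 259·2 + 10·4 + 152·2 = 2083
D: 153·4 + 203·4 + 18·4 + 241·3 + 259·1 + 10·2 + 152·1 = 2650
E: 153·1 + 203·0 + 18·2 + 241·1 + 259·4 + 10·0 + 152·0 = 1466
A: 153·2 + 203·3 + 18·0 + 241·2 + 259·0 + 10·1 + 152·3 = 1863
D has the highest Borda score (2650).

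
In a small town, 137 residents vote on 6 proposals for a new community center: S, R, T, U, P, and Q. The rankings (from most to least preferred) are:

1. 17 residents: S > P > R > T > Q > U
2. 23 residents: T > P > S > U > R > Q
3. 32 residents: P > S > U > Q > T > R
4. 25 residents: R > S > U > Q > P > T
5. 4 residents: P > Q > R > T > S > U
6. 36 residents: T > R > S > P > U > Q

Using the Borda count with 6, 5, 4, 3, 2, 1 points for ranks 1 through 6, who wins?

S: 17·6 + 23·4 + 32·5 + 25·5 + 4·2 + 36·4 = 631
R: 17·4 + 23·2 + 32·1 + 25·6 + 4·4 + 36·5 = 492
T: 17·3 + 23·6 + 32·2 + 25·1 + 4·3 + 36·6 = 506
U: 17·1 + 23·3 + 32·4 + 25·4 + 4·1 + 36·2 = 390
P: 17·5 + 23·5 + 32·6 + 25·2 + 4·6 + 36·3 = 574
Q: 17·2 + 23·1 + 32·3 + 25·3 + 4·5 + 36·1 = 284
S has the highest Borda score (631).

S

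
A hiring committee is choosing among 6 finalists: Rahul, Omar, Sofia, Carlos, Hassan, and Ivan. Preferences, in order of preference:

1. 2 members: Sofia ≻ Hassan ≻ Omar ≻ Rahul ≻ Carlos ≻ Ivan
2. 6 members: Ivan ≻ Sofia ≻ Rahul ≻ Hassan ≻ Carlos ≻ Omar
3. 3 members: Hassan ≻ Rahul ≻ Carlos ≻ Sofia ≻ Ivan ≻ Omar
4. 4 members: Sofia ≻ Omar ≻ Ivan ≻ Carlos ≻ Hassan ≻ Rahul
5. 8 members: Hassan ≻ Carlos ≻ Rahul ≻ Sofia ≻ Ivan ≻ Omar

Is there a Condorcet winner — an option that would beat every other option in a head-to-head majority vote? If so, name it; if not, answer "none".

Sofia vs Rahul: 12–11 for Sofia.
Sofia vs Omar: 23–0 for Sofia.
Sofia vs Carlos: 12–11 for Sofia.
Sofia vs Hassan: 12–11 for Sofia.
Sofia vs Ivan: 17–6 for Sofia.
Sofia beats every other option head-to-head.

Sofia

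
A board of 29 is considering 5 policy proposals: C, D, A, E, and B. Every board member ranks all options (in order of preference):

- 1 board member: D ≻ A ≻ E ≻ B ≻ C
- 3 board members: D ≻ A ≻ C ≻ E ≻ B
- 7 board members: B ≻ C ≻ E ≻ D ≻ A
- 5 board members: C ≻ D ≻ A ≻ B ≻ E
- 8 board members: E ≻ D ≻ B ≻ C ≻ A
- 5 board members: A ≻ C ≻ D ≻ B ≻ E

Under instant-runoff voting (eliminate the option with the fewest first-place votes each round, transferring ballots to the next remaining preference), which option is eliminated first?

D

Round 1: C 5, D 4, A 5, E 8, B 7. Eliminate D.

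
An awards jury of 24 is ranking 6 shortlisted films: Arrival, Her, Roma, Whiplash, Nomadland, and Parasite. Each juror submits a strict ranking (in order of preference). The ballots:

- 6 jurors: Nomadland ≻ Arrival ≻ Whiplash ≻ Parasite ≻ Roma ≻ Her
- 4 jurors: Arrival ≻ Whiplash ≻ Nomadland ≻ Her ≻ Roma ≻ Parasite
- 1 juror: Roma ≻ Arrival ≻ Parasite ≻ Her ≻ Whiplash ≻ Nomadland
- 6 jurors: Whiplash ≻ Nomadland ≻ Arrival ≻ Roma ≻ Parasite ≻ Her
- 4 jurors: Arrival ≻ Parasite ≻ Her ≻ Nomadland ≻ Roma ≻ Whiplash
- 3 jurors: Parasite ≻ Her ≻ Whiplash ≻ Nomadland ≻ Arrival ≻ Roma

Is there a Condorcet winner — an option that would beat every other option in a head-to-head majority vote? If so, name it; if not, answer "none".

Checking pairwise contests:
Nomadland beats Arrival 15–9.
Arrival beats Her 21–3.
Arrival beats Roma 23–1.
Arrival beats Whiplash 15–9.
Whiplash beats Nomadland 14–10.
Arrival beats Parasite 21–3.
Every option loses at least one head-to-head, so there is no Condorcet winner.

none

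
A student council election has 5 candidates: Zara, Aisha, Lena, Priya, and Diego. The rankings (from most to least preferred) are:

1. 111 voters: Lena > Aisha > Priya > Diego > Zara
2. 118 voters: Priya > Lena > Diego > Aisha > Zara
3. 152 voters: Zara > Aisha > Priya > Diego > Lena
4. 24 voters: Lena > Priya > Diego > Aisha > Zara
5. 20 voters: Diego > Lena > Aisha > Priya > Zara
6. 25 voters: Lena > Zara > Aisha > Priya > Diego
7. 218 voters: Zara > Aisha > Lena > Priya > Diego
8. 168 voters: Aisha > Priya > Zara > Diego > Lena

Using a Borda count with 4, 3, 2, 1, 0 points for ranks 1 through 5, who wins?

Aisha

Zara: 111·0 + 118·0 + 152·4 + 24·0 + 20·0 + 25·3 + 218·4 + 168·2 = 1891
Aisha: 111·3 + 118·1 + 152·3 + 24·1 + 20·2 + 25·2 + 218·3 + 168·4 = 2347
Lena: 111·4 + 118·3 + 152·0 + 24·4 + 20·3 + 25·4 + 218·2 + 168·0 = 1490
Priya: 111·2 + 118·4 + 152·2 + 24·3 + 20·1 + 25·1 + 218·1 + 168·3 = 1837
Diego: 111·1 + 118·2 + 152·1 + 24·2 + 20·4 + 25·0 + 218·0 + 168·1 = 795
Aisha has the highest Borda score (2347).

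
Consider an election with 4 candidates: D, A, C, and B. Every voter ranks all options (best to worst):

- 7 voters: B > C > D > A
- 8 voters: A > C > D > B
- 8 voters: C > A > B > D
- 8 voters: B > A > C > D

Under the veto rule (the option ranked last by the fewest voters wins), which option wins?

Last-place votes: D 16, A 7, C 0, B 8.
C is ranked last by the fewest voters, so C wins.

C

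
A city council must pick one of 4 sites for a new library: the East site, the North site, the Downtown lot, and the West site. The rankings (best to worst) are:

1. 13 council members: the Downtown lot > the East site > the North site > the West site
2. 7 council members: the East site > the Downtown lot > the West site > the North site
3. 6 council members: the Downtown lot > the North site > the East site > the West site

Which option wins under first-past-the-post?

the Downtown lot

First-place votes: the East site 7, the North site 0, the Downtown lot 19, the West site 0.
the Downtown lot has the most first-place votes.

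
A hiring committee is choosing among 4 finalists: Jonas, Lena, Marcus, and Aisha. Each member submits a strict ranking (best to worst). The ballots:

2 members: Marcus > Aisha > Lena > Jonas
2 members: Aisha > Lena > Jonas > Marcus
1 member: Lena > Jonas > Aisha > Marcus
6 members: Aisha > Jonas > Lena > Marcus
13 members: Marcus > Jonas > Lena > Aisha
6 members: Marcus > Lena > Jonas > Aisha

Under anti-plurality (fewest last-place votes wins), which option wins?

Lena

Last-place votes: Jonas 2, Lena 0, Marcus 9, Aisha 19.
Lena is ranked last by the fewest voters, so Lena wins.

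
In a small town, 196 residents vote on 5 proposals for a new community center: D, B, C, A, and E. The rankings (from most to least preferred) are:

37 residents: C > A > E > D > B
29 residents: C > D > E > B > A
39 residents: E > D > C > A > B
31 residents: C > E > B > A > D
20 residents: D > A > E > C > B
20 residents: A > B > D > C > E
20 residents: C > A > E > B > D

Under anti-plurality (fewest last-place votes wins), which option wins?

C

Last-place votes: D 51, B 96, C 0, A 29, E 20.
C is ranked last by the fewest voters, so C wins.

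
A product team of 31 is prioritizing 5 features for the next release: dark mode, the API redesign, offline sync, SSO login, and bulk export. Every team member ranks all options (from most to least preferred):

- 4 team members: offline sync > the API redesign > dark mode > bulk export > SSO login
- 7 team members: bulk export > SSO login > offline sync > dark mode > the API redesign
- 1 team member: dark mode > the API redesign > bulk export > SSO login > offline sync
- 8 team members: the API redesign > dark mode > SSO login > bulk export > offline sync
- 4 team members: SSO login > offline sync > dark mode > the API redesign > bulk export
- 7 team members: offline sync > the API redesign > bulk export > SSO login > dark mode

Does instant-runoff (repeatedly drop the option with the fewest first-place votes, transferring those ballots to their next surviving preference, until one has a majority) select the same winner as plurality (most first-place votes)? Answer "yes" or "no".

yes

Instant-runoff — R1 dark mode 1, the API redesign 8, offline sync 11, SSO login 4, bulk export 7 (dark mode out); R2 the API redesign 9, offline sync 11, SSO login 4, bulk export 7 (SSO login out); R3 the API redesign 9, offline sync 15, bulk export 7 (bulk export out); R4 the API redesign 9, offline sync 22 (offline sync winner). Winner: offline sync.
Plurality — first-place votes: dark mode 1, the API redesign 8, offline sync 11, SSO login 4, bulk export 7. Winner: offline sync.
The two methods agree.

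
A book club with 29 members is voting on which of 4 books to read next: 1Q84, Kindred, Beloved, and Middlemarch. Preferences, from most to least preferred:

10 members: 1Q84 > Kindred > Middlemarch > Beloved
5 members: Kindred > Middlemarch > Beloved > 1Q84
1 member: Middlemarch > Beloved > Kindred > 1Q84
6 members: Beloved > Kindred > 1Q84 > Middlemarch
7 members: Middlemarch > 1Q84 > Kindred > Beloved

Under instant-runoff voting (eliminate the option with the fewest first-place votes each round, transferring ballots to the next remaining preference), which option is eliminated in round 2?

Beloved

Round 1: 1Q84 10, Kindred 5, Beloved 6, Middlemarch 8. Eliminate Kindred.
Round 2: 1Q84 10, Beloved 6, Middlemarch 13. Eliminate Beloved.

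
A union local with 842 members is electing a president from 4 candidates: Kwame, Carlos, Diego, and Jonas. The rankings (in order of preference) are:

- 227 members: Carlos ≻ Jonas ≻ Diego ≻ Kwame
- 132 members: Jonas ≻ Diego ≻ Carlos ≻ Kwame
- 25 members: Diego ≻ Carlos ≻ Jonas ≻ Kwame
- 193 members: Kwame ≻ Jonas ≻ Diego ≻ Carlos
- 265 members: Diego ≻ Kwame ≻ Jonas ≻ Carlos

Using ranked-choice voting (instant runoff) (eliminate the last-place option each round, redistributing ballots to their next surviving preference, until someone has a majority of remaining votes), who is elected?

Diego

Round 1: Kwame 193, Carlos 227, Diego 290, Jonas 132. Eliminate Jonas.
Round 2: Kwame 193, Carlos 227, Diego 422. Diego has a majority.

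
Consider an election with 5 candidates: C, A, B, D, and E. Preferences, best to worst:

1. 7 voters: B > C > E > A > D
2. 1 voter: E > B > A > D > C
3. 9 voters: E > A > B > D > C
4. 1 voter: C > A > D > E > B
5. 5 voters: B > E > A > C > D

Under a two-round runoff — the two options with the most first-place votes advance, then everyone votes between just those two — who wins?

Round 1 first-place votes: C 1, A 0, B 12, D 0, E 10.
B and E advance.
Runoff: B is preferred to E by 12 voters; E by 11.
B wins the runoff.

B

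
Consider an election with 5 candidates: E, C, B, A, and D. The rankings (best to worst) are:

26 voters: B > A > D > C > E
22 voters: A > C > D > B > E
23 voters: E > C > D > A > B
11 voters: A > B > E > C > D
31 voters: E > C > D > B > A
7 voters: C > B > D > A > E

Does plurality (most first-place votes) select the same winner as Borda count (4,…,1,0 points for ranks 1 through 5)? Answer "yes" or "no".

no

Plurality — first-place votes: E 54, C 7, B 26, A 33, D 0. Winner: E.
Borda — scores: E 238, C 293, B 211, A 240, D 218. Winner: C.
The two methods disagree.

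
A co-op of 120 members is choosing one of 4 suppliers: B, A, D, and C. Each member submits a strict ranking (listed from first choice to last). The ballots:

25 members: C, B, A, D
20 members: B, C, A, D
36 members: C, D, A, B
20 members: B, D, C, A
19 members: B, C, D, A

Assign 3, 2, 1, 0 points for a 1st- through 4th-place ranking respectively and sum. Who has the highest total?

B: 25·2 + 20·3 + 36·0 + 20·3 + 19·3 = 227
A: 25·1 + 20·1 + 36·1 + 20·0 + 19·0 = 81
D: 25·0 + 20·0 + 36·2 + 20·2 + 19·1 = 131
C: 25·3 + 20·2 + 36·3 + 20·1 + 19·2 = 281
C has the highest Borda score (281).

C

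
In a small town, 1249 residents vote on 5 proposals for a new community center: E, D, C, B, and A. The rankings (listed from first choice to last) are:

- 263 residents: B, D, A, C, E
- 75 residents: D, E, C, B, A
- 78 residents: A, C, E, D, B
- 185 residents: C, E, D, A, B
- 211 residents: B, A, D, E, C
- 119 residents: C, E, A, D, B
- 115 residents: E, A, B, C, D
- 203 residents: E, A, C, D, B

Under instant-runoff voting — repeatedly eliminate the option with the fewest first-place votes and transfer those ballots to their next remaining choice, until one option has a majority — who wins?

E

Round 1: E 318, D 75, C 304, B 474, A 78. Eliminate D.
Round 2: E 393, C 304, B 474, A 78. Eliminate A.
Round 3: E 393, C 382, B 474. Eliminate C.
Round 4: E 775, B 474. E has a majority.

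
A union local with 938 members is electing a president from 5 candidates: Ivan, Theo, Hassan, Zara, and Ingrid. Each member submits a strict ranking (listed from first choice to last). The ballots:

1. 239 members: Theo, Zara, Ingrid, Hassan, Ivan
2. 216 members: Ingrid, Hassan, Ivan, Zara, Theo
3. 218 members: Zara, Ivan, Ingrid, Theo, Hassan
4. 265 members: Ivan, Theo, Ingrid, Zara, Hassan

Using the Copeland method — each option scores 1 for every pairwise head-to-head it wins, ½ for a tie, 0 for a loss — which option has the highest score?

Ivan: beats Theo, Hassan, Zara, and Ingrid → score 4.
Theo: beats Hassan, Zara, and Ingrid; loses to Ivan → score 3.
Hassan: loses to Ivan, Theo, Zara, and Ingrid → score 0.
Zara: beats Hassan; loses to Ivan, Theo, and Ingrid → score 1.
Ingrid: beats Hassan and Zara; loses to Ivan and Theo → score 2.
Ivan has the best pairwise record.

Ivan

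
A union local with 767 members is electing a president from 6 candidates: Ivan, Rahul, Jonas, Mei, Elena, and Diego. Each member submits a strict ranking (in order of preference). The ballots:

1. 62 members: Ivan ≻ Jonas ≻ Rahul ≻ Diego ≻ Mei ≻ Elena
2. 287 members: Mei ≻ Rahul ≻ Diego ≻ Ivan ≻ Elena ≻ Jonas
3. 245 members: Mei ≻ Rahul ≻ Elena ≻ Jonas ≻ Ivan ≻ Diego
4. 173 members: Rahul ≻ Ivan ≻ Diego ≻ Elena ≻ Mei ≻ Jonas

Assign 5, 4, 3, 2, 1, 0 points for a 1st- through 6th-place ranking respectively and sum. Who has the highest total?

Ivan: 62·5 + 287·2 + 245·1 + 173·4 = 1821
Rahul: 62·3 + 287·4 + 245·4 + 173·5 = 3179
Jonas: 62·4 + 287·0 + 245·2 + 173·0 = 738
Mei: 62·1 + 287·5 + 245·5 + 173·1 = 2895
Elena: 62·0 + 287·1 + 245·3 + 173·2 = 1368
Diego: 62·2 + 287·3 + 245·0 + 173·3 = 1504
Rahul has the highest Borda score (3179).

Rahul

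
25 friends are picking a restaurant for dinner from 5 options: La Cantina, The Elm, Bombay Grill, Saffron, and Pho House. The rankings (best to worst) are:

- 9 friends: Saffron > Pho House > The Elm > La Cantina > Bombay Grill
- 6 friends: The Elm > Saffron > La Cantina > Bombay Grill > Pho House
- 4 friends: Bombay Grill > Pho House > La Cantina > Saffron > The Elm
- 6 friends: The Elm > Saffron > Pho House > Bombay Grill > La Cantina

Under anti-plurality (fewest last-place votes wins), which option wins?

Saffron

Last-place votes: La Cantina 6, The Elm 4, Bombay Grill 9, Saffron 0, Pho House 6.
Saffron is ranked last by the fewest voters, so Saffron wins.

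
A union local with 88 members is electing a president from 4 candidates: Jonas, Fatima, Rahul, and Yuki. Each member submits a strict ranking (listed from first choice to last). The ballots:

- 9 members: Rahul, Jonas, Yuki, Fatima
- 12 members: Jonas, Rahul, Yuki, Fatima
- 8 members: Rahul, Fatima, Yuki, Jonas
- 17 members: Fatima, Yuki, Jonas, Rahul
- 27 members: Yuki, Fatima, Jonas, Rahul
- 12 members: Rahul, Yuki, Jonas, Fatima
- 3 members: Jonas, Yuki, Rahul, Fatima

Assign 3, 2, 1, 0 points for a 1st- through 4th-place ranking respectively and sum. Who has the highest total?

Yuki

Jonas: 9·2 + 12·3 + 8·0 + 17·1 + 27·1 + 12·1 + 3·3 = 119
Fatima: 9·0 + 12·0 + 8·2 + 17·3 + 27·2 + 12·0 + 3·0 = 121
Rahul: 9·3 + 12·2 + 8·3 + 17·0 + 27·0 + 12·3 + 3·1 = 114
Yuki: 9·1 + 12·1 + 8·1 + 17·2 + 27·3 + 12·2 + 3·2 = 174
Yuki has the highest Borda score (174).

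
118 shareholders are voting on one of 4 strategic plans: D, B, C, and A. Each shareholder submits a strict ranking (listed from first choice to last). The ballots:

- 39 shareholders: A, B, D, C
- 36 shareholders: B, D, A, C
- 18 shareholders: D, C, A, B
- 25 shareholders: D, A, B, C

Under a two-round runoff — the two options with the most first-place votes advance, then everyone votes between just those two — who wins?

Round 1 first-place votes: D 43, B 36, C 0, A 39.
D and A advance.
Runoff: D is preferred to A by 79 voters; A by 39.
D wins the runoff.

D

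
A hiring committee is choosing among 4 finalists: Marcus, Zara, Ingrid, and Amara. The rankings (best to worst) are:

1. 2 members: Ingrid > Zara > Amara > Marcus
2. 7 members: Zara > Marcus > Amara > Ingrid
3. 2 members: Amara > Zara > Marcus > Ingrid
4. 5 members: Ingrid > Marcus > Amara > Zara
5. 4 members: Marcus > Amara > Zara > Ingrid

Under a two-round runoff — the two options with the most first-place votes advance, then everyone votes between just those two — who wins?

Round 1 first-place votes: Marcus 4, Zara 7, Ingrid 7, Amara 2.
Ingrid and Zara advance.
Runoff: Ingrid is preferred to Zara by 7 voters; Zara by 13.
Zara wins the runoff.

Zara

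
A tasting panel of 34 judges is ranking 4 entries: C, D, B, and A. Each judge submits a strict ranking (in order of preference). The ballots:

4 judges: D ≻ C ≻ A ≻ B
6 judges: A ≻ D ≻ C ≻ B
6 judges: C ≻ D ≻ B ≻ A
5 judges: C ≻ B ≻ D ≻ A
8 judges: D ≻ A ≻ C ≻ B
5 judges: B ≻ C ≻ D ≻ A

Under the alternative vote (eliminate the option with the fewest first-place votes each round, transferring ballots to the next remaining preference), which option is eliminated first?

Round 1: C 11, D 12, B 5, A 6. Eliminate B.

B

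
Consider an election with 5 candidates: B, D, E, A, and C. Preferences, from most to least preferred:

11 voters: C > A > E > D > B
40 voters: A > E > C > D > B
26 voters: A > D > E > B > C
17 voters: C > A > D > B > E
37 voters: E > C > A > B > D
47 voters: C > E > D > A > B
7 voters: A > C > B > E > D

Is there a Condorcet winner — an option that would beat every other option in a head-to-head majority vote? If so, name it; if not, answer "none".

none

Checking pairwise contests:
D beats B 141–44.
E beats D 142–43.
A beats E 101–84.
C beats A 112–73.
E beats C 103–82.
Every option loses at least one head-to-head, so there is no Condorcet winner.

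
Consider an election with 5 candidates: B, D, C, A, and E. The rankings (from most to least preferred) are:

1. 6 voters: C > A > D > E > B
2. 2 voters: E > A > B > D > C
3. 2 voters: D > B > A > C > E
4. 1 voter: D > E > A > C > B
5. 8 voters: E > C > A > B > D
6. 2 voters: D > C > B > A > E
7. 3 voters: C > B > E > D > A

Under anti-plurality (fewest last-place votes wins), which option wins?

C

Last-place votes: B 7, D 8, C 2, A 3, E 4.
C is ranked last by the fewest voters, so C wins.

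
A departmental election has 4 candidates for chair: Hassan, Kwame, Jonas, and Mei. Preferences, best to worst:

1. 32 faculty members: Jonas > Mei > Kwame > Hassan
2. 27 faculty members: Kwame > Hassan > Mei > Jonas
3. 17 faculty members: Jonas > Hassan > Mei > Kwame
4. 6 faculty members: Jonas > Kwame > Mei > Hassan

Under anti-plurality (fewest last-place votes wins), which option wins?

Mei

Last-place votes: Hassan 38, Kwame 17, Jonas 27, Mei 0.
Mei is ranked last by the fewest voters, so Mei wins.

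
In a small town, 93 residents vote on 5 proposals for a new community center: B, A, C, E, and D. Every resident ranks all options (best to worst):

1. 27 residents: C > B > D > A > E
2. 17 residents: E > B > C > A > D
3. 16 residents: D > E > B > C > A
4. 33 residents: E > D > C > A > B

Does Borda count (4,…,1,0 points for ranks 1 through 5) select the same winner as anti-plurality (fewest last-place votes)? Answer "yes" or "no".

no

Borda — scores: B 164, A 77, C 224, E 248, D 217. Winner: E.
Anti-plurality — last-place votes: B 33, A 16, C 0, E 27, D 17. Winner: C.
The two methods disagree.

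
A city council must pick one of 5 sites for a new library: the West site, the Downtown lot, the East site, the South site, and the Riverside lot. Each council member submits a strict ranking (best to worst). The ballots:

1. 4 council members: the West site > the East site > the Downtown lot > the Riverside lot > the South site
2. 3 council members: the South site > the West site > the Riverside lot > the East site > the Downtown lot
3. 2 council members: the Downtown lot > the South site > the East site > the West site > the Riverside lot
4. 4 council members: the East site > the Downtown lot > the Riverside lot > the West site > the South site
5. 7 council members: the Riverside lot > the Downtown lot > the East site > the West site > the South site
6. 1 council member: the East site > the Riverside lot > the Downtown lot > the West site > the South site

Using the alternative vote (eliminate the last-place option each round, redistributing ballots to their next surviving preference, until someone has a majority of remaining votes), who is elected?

the East site

Round 1: the West site 4, the Downtown lot 2, the East site 5, the South site 3, the Riverside lot 7. Eliminate the Downtown lot.
Round 2: the West site 4, the East site 5, the South site 5, the Riverside lot 7. Eliminate the West site.
Round 3: the East site 9, the South site 5, the Riverside lot 7. Eliminate the South site.
Round 4: the East site 11, the Riverside lot 10. The East site has a majority.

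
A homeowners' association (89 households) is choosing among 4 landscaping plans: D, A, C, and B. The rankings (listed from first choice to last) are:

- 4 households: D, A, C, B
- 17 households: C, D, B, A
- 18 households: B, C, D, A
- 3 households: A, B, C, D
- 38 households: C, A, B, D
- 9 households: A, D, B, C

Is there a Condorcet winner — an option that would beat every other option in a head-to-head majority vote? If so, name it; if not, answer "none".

C

C vs D: 76–13 for C.
C vs A: 73–16 for C.
C vs B: 59–30 for C.
C beats every other option head-to-head.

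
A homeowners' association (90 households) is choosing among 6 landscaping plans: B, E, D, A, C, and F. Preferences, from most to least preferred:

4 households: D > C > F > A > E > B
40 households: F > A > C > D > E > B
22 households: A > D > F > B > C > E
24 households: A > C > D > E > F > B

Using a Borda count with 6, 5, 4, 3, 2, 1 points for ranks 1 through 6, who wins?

B: 4·1 + 40·1 + 22·3 + 24·1 = 134
E: 4·2 + 40·2 + 22·1 + 24·3 = 182
D: 4·6 + 40·3 + 22·5 + 24·4 = 350
A: 4·3 + 40·5 + 22·6 + 24·6 = 488
C: 4·5 + 40·4 + 22·2 + 24·5 = 344
F: 4·4 + 40·6 + 22·4 + 24·2 = 392
A has the highest Borda score (488).

A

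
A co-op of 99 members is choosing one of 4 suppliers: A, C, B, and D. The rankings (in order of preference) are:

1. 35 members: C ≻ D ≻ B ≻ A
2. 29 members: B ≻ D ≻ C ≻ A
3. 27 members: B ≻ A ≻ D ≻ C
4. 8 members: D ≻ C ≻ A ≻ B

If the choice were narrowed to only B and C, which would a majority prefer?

B

Voters preferring B to C: 56; preferring C to B: 43.
B wins the head-to-head.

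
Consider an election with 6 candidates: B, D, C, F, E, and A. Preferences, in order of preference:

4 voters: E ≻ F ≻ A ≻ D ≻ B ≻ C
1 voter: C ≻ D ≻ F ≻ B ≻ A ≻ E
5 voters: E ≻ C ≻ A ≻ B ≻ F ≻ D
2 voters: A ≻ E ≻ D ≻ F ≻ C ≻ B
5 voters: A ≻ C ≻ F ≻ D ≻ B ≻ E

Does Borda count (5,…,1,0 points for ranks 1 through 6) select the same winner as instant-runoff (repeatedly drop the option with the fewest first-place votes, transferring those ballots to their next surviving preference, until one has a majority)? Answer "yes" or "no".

Borda — scores: B 21, D 28, C 47, F 43, E 53, A 63. Winner: A.
Instant-runoff — R1 B 0, D 0, C 1, F 0, E 9, A 7 (E winner). Winner: E.
The two methods disagree.

no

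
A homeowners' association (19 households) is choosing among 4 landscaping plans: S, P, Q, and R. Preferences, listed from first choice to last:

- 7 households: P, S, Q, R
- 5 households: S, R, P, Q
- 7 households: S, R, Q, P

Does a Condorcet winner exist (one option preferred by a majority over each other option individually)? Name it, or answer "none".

S

S vs P: 12–7 for S.
S vs Q: 19–0 for S.
S vs R: 19–0 for S.
S beats every other option head-to-head.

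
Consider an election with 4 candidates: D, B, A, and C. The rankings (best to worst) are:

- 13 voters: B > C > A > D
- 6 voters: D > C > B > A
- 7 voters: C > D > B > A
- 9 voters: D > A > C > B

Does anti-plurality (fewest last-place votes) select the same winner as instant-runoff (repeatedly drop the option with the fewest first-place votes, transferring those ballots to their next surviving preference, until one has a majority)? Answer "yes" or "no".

Anti-plurality — last-place votes: D 13, B 9, A 13, C 0. Winner: C.
Instant-runoff — R1 D 15, B 13, A 0, C 7 (A out); R2 D 15, B 13, C 7 (C out); R3 D 22, B 13 (D winner). Winner: D.
The two methods disagree.

no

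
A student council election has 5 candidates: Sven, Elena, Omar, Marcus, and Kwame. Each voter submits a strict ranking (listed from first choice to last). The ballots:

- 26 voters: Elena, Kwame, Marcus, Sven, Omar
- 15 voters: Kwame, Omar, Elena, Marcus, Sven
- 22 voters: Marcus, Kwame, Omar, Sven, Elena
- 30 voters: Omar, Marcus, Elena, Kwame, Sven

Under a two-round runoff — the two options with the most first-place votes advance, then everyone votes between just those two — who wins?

Omar

Round 1 first-place votes: Sven 0, Elena 26, Omar 30, Marcus 22, Kwame 15.
Omar and Elena advance.
Runoff: Omar is preferred to Elena by 67 voters; Elena by 26.
Omar wins the runoff.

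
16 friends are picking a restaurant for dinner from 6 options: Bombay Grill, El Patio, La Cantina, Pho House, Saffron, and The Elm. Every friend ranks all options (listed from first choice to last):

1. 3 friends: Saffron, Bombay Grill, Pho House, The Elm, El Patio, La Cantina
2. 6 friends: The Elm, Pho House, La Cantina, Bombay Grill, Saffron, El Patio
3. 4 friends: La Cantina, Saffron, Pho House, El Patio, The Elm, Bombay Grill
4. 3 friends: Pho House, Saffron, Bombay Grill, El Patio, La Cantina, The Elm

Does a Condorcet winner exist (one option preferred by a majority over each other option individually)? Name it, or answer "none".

Pho House vs Bombay Grill: 13–3 for Pho House.
Pho House vs El Patio: 16–0 for Pho House.
Pho House vs La Cantina: 12–4 for Pho House.
Pho House vs Saffron: 9–7 for Pho House.
Pho House vs The Elm: 10–6 for Pho House.
Pho House beats every other option head-to-head.

Pho House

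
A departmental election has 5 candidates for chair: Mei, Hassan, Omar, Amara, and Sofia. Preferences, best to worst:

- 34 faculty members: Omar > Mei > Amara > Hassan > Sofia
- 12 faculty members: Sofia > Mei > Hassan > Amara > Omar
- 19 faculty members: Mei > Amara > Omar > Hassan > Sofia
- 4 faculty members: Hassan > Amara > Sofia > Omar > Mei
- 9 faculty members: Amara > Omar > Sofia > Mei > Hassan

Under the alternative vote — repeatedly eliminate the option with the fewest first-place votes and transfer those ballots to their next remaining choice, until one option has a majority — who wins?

Omar

Round 1: Mei 19, Hassan 4, Omar 34, Amara 9, Sofia 12. Eliminate Hassan.
Round 2: Mei 19, Omar 34, Amara 13, Sofia 12. Eliminate Sofia.
Round 3: Mei 31, Omar 34, Amara 13. Eliminate Amara.
Round 4: Mei 31, Omar 47. Omar has a majority.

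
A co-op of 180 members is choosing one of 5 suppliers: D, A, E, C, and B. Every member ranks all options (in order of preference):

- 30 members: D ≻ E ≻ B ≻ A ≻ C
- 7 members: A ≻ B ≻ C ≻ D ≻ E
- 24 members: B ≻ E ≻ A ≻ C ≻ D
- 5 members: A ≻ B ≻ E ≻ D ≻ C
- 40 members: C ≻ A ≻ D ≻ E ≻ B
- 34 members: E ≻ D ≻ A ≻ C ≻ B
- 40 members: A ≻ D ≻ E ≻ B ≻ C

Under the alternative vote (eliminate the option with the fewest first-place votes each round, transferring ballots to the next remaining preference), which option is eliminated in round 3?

Round 1: D 30, A 52, E 34, C 40, B 24. Eliminate B.
Round 2: D 30, A 52, E 58, C 40. Eliminate D.
Round 3: A 52, E 88, C 40. Eliminate C.

C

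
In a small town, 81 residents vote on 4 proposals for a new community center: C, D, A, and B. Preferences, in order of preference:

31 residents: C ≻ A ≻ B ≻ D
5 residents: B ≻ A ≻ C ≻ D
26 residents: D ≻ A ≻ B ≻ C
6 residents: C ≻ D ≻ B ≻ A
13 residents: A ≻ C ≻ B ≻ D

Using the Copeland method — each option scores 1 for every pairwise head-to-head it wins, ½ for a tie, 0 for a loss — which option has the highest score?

C: beats D and B; loses to A → score 2.
D: loses to C, A, and B → score 0.
A: beats C, D, and B → score 3.
B: beats D; loses to C and A → score 1.
A has the best pairwise record.

A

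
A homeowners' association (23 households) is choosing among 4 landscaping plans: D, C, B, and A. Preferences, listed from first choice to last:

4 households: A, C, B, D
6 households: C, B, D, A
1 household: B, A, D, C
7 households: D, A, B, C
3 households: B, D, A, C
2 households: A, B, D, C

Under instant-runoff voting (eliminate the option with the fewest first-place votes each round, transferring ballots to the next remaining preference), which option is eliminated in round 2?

C

Round 1: D 7, C 6, B 4, A 6. Eliminate B.
Round 2: D 10, C 6, A 7. Eliminate C.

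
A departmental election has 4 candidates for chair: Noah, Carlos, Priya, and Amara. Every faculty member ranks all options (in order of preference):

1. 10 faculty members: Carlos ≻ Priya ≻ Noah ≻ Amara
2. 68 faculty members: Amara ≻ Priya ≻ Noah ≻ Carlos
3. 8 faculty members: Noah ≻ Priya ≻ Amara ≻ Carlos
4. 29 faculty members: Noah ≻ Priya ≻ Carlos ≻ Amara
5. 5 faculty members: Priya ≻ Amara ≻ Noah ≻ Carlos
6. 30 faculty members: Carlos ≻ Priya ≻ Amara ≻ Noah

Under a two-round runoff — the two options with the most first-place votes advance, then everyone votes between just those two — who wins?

Round 1 first-place votes: Noah 37, Carlos 40, Priya 5, Amara 68.
Amara and Carlos advance.
Runoff: Amara is preferred to Carlos by 81 voters; Carlos by 69.
Amara wins the runoff.

Amara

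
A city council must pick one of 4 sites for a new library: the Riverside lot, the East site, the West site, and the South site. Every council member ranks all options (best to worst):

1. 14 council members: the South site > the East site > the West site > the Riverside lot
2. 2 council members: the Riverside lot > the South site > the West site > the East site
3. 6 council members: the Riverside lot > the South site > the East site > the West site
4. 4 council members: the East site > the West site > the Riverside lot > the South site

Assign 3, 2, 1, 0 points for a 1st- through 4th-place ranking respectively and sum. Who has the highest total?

the Riverside lot: 14·0 + 2·3 + 6·3 + 4·1 = 28
the East site: 14·2 + 2·0 + 6·1 + 4·3 = 46
the West site: 14·1 + 2·1 + 6·0 + 4·2 = 24
the South site: 14·3 + 2·2 + 6·2 + 4·0 = 58
the South site has the highest Borda score (58).

the South site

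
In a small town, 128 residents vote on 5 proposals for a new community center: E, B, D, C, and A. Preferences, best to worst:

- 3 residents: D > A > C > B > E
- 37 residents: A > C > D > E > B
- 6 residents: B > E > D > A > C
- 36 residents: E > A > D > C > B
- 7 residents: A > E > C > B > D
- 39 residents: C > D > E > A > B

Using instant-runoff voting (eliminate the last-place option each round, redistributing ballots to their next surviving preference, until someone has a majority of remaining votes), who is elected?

E

Round 1: E 36, B 6, D 3, C 39, A 44. Eliminate D.
Round 2: E 36, B 6, C 39, A 47. Eliminate B.
Round 3: E 42, C 39, A 47. Eliminate C.
Round 4: E 81, A 47. E has a majority.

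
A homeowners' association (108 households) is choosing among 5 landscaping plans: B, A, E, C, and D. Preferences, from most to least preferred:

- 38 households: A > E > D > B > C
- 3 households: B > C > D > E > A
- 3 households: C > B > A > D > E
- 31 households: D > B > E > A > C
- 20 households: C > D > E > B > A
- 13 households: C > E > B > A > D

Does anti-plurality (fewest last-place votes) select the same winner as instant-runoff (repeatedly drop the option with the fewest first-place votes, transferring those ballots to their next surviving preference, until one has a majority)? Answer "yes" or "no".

no

Anti-plurality — last-place votes: B 0, A 23, E 3, C 69, D 13. Winner: B.
Instant-runoff — R1 B 3, A 38, E 0, C 36, D 31 (E out); R2 B 3, A 38, C 36, D 31 (B out); R3 A 38, C 39, D 31 (D out); R4 A 69, C 39 (A winner). Winner: A.
The two methods disagree.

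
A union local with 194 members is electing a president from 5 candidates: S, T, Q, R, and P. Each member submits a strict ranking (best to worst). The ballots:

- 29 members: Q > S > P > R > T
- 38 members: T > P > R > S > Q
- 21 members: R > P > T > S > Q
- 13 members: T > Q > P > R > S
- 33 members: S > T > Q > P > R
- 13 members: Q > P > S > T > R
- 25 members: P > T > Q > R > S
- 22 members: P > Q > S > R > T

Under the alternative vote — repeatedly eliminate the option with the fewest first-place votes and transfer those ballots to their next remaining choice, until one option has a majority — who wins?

P

Round 1: S 33, T 51, Q 42, R 21, P 47. Eliminate R.
Round 2: S 33, T 51, Q 42, P 68. Eliminate S.
Round 3: T 84, Q 42, P 68. Eliminate Q.
Round 4: T 84, P 110. P has a majority.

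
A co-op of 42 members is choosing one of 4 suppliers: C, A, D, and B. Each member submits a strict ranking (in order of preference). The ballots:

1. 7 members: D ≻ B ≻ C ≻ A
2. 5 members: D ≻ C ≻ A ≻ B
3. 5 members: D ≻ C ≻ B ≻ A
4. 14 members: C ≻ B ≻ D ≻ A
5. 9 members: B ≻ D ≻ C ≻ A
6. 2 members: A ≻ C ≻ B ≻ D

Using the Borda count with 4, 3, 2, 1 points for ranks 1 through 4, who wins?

C: 7·2 + 5·3 + 5·3 + 14·4 + 9·2 + 2·3 = 124
A: 7·1 + 5·2 + 5·1 + 14·1 + 9·1 + 2·4 = 53
D: 7·4 + 5·4 + 5·4 + 14·2 + 9·3 + 2·1 = 125
B: 7·3 + 5·1 + 5·2 + 14·3 + 9·4 + 2·2 = 118
D has the highest Borda score (125).

D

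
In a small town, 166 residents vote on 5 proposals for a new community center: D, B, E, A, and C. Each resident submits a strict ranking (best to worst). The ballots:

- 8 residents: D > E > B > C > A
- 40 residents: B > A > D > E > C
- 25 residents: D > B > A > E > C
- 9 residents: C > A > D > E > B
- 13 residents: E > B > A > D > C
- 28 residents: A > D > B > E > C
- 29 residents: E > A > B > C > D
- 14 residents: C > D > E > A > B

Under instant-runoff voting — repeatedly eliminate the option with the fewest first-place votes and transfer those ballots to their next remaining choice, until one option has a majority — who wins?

D

Round 1: D 33, B 40, E 42, A 28, C 23. Eliminate C.
Round 2: D 47, B 40, E 42, A 37. Eliminate A.
Round 3: D 84, B 40, E 42. D has a majority.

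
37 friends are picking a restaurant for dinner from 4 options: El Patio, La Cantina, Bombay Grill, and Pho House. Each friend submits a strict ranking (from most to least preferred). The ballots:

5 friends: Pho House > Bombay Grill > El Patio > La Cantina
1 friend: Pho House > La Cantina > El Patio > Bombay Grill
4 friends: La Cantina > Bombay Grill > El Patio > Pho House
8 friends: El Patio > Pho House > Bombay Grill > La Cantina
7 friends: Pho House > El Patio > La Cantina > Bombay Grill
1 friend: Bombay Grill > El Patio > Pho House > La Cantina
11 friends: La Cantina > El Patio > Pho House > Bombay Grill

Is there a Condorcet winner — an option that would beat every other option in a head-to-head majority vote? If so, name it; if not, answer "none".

El Patio vs La Cantina: 21–16 for El Patio.
El Patio vs Bombay Grill: 27–10 for El Patio.
El Patio vs Pho House: 24–13 for El Patio.
El Patio beats every other option head-to-head.

El Patio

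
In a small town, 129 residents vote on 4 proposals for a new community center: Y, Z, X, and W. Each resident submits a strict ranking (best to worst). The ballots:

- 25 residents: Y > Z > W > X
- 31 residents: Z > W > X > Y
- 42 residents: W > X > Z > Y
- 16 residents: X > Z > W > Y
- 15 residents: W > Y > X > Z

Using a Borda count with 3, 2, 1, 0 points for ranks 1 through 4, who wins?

Y: 25·3 + 31·0 + 42·0 + 16·0 + 15·2 = 105
Z: 25·2 + 31·3 + 42·1 + 16·2 + 15·0 = 217
X: 25·0 + 31·1 + 42·2 + 16·3 + 15·1 = 178
W: 25·1 + 31·2 + 42·3 + 16·1 + 15·3 = 274
W has the highest Borda score (274).

W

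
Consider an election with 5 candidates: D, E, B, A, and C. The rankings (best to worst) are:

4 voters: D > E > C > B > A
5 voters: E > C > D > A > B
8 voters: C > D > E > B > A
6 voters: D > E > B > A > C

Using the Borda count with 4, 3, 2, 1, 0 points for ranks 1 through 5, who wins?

D

D: 4·4 + 5·2 + 8·3 + 6·4 = 74
E: 4·3 + 5·4 + 8·2 + 6·3 = 66
B: 4·1 + 5·0 + 8·1 + 6·2 = 24
A: 4·0 + 5·1 + 8·0 + 6·1 = 11
C: 4·2 + 5·3 + 8·4 + 6·0 = 55
D has the highest Borda score (74).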